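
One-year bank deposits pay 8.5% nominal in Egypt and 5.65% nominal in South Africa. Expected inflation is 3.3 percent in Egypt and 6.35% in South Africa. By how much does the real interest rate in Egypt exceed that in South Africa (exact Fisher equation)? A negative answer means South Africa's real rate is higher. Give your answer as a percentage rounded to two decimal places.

Egypt: (1 + 0.0850)/(1 + 0.0330) − 1 = 5.0339%
South Africa: (1 + 0.0565)/(1 + 0.0635) − 1 = -0.6582%
Differential = 5.0339% − (-0.6582%) = 5.6921% → 5.69%.

5.69%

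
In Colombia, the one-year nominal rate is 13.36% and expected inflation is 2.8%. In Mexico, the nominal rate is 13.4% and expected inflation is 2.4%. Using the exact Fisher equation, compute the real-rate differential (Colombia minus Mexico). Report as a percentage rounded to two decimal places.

Colombia: (1 + 0.1336)/(1 + 0.0280) − 1 = 10.2724%
Mexico: (1 + 0.1340)/(1 + 0.0240) − 1 = 10.7422%
Differential = 10.2724% − 10.7422% = -0.4698% → -0.47%.

-0.47%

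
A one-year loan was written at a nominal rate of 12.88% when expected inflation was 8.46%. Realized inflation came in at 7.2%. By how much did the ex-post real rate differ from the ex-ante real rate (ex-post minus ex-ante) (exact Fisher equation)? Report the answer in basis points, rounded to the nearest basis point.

122 basis points

Ex-ante: (1 + 0.1288)/(1 + 0.0846) − 1 = 4.0752%
Ex-post: (1 + 0.1288)/(1 + 0.0720) − 1 = 5.2985%
Difference (ex-post − ex-ante) = 1.2233% → 122 basis points.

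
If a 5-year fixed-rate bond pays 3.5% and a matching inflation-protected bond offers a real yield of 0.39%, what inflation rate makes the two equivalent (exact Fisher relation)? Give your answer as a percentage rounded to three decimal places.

(1 + π) = (1 + i)/(1 + r) = 1.03500 / 1.00390 = 1.030979
Break-even inflation = 1.030979 − 1 → 3.098%.

3.098%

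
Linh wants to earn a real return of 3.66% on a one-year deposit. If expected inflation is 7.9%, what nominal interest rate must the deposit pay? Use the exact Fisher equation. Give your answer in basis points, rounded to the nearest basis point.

1185 basis points

(1 + i) = (1 + r)(1 + π) = 1.03660 × 1.07900 = 1.1184914
i = 1.1184914 − 1, so the required nominal rate is 1185 basis points.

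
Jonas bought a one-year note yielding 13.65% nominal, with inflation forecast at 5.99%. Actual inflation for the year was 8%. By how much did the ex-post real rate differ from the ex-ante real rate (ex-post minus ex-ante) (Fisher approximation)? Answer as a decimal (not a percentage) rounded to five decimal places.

Ex-ante: 13.65% − 5.99% = 7.660%
Ex-post: 13.65% − 8% = 5.650%
Difference (ex-post − ex-ante) = -2.0100% → -0.02010.

-0.02010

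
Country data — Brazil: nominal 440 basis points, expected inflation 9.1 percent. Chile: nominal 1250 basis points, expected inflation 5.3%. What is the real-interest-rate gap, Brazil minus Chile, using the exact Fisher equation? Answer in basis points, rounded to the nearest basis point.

Brazil: (1 + 0.0440)/(1 + 0.0910) − 1 = -4.3080%
Chile: (1 + 0.1250)/(1 + 0.0530) − 1 = 6.8376%
Differential = -4.3080% − 6.8376% = -11.1456% → -1115 basis points.

-1115 basis points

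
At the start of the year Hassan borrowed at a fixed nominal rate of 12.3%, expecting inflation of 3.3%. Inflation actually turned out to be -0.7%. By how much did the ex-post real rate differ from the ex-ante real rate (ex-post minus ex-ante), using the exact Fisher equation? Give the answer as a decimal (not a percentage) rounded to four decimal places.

0.0438

Ex-ante: (1 + 0.1230)/(1 + 0.0330) − 1 = 8.7125%
Ex-post: (1 + 0.1230)/(1 − 0.0070) − 1 = 13.0916%
Difference (ex-post − ex-ante) = 4.3792% → 0.0438.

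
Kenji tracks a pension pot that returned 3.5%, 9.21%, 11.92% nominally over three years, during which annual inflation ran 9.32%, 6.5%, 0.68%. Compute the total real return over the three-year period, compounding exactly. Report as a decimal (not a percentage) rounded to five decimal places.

0.07924

Compound the nominal returns: 1.0350 × 1.0921 × 1.1192 = 1.265058.
Compound inflation: 1.0932 × 1.0650 × 1.0068 = 1.172175.
Deflate: 1.265058 / 1.172175 = 1.079240.
Total real return = 1.079240 − 1 → 0.07924.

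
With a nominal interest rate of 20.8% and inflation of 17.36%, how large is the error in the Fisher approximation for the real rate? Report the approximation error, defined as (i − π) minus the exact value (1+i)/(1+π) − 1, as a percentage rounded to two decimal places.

0.51%

Approximate: r ≈ 20.800% − 17.360% = 3.4400%
Exact: (1 + 0.2080)/(1 + 0.1736) − 1 = 2.9312%
Error = 3.4400% − 2.9312% = 0.5088% → 0.51%.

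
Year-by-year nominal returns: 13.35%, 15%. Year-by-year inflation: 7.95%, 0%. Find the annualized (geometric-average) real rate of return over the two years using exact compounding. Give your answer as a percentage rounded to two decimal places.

9.89%

Nominal growth factor = 1.1335 × 1.1500 = 1.30352500
Price-level growth factor = 1.0795 × 1.0000 = 1.07950000
Real growth factor = 1.30352500 / 1.07950000 = 1.20752663
Annualized real rate = 1.20752663^(1/2) − 1 = 9.8875% → 9.89%.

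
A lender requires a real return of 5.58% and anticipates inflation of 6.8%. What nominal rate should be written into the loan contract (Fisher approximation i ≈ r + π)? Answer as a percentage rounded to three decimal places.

12.380%

i ≈ r + π = 5.58% + 6.8% = 12.380%.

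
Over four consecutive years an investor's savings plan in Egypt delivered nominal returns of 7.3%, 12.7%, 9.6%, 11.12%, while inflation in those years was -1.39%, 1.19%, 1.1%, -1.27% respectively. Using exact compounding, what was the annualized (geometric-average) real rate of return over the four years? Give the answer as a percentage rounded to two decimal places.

Compound the nominal returns: 1.0730 × 1.1270 × 1.0960 × 1.1112 = 1.47274116.
Compound inflation: 0.9861 × 1.0119 × 1.0110 × 0.9873 = 0.99599887.
Deflate: 1.47274116 / 0.99599887 = 1.47865746.
Annualized real rate = 1.47865746^(1/4) − 1 = 10.2724% → 10.27%.

10.27%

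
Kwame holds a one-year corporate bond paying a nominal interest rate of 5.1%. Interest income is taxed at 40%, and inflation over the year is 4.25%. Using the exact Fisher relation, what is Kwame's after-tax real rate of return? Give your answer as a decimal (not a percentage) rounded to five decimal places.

After-tax nominal return = 5.1% × (1 − 0.4) = 3.0600%.
1 + r = 1.03060 / 1.04250 = 0.9885851
After-tax real rate = 0.9885851 − 1 → -0.01141.

-0.01141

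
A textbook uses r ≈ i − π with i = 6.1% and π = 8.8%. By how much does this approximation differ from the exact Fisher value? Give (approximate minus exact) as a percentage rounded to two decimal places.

Approximate: r ≈ 6.100% − 8.800% = -2.7000%
Exact: (1 + 0.0610)/(1 + 0.0880) − 1 = -2.4816%
Error = -2.7000% − (-2.4816%) = -0.2184% → -0.22%.

-0.22%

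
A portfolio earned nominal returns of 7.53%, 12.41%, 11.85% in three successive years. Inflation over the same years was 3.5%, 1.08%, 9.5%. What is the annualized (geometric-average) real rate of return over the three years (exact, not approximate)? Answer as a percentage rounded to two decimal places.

5.68%

Compound the nominal returns: 1.0753 × 1.1241 × 1.1185 = 1.35198098.
Compound inflation: 1.0350 × 1.0108 × 1.0950 = 1.14556491.
Deflate: 1.35198098 / 1.14556491 = 1.18018714.
Annualized real rate = 1.18018714^(1/3) − 1 = 5.6778% → 5.68%.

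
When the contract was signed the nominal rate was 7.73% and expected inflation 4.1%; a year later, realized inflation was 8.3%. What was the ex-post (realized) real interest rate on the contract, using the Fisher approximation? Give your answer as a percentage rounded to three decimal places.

-0.570%

Ex-post: 7.73% − 8.3% = -0.570%
So the realized real rate is -0.570%.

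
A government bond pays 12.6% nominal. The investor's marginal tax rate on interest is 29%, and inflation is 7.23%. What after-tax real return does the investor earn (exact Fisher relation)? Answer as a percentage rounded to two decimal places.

1.60%

After-tax nominal return = 12.6% × (1 − 0.29) = 8.9460%.
1 + r = 1.08946 / 1.07230 = 1.016003
After-tax real rate = 1.016003 − 1 → 1.60%.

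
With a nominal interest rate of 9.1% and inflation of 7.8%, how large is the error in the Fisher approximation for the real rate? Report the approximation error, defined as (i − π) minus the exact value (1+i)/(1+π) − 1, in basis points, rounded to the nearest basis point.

Approximate: r ≈ 9.100% − 7.800% = 1.3000%
Exact: (1 + 0.0910)/(1 + 0.0780) − 1 = 1.2059%
Error = 1.3000% − 1.2059% = 0.0941% → 9 basis points.

9 basis points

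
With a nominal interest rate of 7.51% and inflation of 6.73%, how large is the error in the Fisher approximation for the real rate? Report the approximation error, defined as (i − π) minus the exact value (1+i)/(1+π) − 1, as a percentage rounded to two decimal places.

Approximate: r ≈ 7.510% − 6.730% = 0.7800%
Exact: (1 + 0.0751)/(1 + 0.0673) − 1 = 0.7308%
Error = 0.7800% − 0.7308% = 0.0492% → 0.05%.

0.05%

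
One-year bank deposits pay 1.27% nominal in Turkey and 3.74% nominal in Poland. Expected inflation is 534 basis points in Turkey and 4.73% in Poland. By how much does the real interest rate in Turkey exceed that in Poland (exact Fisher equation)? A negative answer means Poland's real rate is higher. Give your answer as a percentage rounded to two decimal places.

-2.92%

Turkey: (1 + 0.0127)/(1 + 0.0534) − 1 = -3.8637%
Poland: (1 + 0.0374)/(1 + 0.0473) − 1 = -0.9453%
Differential = -3.8637% − (-0.9453%) = -2.9184% → -2.92%.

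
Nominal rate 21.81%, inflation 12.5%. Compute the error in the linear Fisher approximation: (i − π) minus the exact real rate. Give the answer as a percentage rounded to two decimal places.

Approximate: r ≈ 21.810% − 12.500% = 9.3100%
Exact: (1 + 0.2181)/(1 + 0.1250) − 1 = 8.2756%
Error = 9.3100% − 8.2756% = 1.0344% → 1.03%.

1.03%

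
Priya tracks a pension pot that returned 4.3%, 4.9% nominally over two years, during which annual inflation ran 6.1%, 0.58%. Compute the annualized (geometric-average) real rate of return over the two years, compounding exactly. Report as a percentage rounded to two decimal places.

Compound the nominal returns: 1.0430 × 1.0490 = 1.094107000.
Compound inflation: 1.0610 × 1.0058 = 1.067153800.
Deflate: 1.094107000 / 1.067153800 = 1.025257090.
Annualized real rate = 1.025257090^(1/2) − 1 = 1.25498% → 1.25%.

1.25%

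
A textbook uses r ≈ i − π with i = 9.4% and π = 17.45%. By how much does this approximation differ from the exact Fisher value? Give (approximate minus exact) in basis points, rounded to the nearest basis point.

Approximate: r ≈ 9.400% − 17.450% = -8.0500%
Exact: (1 + 0.0940)/(1 + 0.1745) − 1 = -6.8540%
Error = -8.0500% − (-6.8540%) = -1.1960% → -120 basis points.

-120 basis points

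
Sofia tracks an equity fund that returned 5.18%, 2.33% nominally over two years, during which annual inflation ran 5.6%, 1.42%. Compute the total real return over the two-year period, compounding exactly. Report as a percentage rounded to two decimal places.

0.50%

Nominal growth factor = 1.0518 × 1.0233 = 1.076307
Price-level growth factor = 1.0560 × 1.0142 = 1.070995
Real growth factor = 1.076307 / 1.070995 = 1.004960
Total real return = 1.004960 − 1 → 0.50%.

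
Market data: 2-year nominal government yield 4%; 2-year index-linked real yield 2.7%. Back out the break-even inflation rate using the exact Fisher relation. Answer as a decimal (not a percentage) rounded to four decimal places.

(1 + π) = (1 + i)/(1 + r) = 1.04000 / 1.02700 = 1.012658
Break-even inflation = 1.012658 − 1 → 0.0127.

0.0127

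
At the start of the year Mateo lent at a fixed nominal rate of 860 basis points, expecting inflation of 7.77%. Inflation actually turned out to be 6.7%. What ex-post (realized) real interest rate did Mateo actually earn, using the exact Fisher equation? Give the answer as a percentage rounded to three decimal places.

1.781%

Ex-post: (1 + 0.0860)/(1 + 0.0670) − 1 = 1.7807%
So the realized real rate is 1.781%.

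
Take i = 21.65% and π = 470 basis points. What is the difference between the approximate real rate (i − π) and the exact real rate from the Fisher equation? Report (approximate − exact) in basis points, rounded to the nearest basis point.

76 basis points

Approximate: r ≈ 21.650% − 4.700% = 16.9500%
Exact: (1 + 0.2165)/(1 + 0.0470) − 1 = 16.1891%
Error = 16.9500% − 16.1891% = 0.7609% → 76 basis points.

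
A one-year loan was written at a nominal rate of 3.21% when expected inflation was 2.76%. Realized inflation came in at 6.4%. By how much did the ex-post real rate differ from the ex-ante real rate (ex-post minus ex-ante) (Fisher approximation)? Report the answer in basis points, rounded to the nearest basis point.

Ex-ante: 3.21% − 2.76% = 0.450%
Ex-post: 3.21% − 6.4% = -3.190%
Difference (ex-post − ex-ante) = -3.6400% → -364 basis points.

-364 basis points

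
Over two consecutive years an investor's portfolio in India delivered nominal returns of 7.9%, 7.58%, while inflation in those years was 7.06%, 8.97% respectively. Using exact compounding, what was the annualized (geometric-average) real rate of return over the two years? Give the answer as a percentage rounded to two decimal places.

-0.25%

Compound the nominal returns: 1.0790 × 1.0758 = 1.16078820.
Compound inflation: 1.0706 × 1.0897 = 1.16663282.
Deflate: 1.16078820 / 1.16663282 = 0.99499018.
Annualized real rate = 0.99499018^(1/2) − 1 = -0.2508% → -0.25%.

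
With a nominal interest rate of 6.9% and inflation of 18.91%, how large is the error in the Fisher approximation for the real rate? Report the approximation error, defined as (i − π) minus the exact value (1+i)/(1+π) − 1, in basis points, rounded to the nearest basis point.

Approximate: r ≈ 6.900% − 18.910% = -12.0100%
Exact: (1 + 0.0690)/(1 + 0.1891) − 1 = -10.1001%
Error = -12.0100% − (-10.1001%) = -1.9099% → -191 basis points.

-191 basis points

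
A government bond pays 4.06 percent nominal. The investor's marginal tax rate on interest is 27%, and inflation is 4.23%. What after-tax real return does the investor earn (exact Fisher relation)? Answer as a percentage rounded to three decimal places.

-1.215%

After-tax nominal return = 4.06% × (1 − 0.27) = 2.9638%.
1 + r = 1.029638 / 1.04230 = 0.987852
After-tax real rate = 0.987852 − 1 → -1.215%.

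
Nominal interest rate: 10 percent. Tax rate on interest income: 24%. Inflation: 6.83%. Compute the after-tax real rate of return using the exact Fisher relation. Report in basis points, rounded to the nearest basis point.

72 basis points

After-tax nominal return = 10% × (1 − 0.24) = 7.6000%.
1 + r = 1.07600 / 1.06830 = 1.007208
After-tax real rate = 1.007208 − 1 → 72 basis points.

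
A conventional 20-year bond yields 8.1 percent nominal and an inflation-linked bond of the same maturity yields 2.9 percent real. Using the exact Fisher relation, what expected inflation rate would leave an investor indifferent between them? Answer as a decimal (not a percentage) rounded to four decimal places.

0.0505

(1 + π) = (1 + i)/(1 + r) = 1.08100 / 1.02900 = 1.050534
Break-even inflation = 1.050534 − 1 → 0.0505.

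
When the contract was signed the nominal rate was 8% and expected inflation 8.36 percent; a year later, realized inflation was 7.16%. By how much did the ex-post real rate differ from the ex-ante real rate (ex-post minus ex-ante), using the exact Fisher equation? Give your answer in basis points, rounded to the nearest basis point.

Ex-ante: (1 + 0.0800)/(1 + 0.0836) − 1 = -0.3322%
Ex-post: (1 + 0.0800)/(1 + 0.0716) − 1 = 0.7839%
Difference (ex-post − ex-ante) = 1.1161% → 112 basis points.

112 basis points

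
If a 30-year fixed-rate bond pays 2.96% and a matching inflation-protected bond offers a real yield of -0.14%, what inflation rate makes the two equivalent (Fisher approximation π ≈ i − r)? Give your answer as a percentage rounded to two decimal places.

3.10%

π ≈ i − r = 2.96% − (-0.14%) → 3.10%.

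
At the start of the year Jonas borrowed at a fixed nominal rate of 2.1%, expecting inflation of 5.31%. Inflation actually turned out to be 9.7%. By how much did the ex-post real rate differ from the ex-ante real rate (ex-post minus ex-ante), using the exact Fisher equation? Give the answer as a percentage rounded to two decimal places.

-3.88%

Ex-ante: (1 + 0.0210)/(1 + 0.0531) − 1 = -3.0481%
Ex-post: (1 + 0.0210)/(1 + 0.0970) − 1 = -6.9280%
Difference (ex-post − ex-ante) = -3.8798% → -3.88%.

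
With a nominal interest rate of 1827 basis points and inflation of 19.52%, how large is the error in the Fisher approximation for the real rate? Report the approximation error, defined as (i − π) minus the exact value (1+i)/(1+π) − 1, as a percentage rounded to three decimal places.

-0.204%

Approximate: r ≈ 18.270% − 19.520% = -1.2500%
Exact: (1 + 0.1827)/(1 + 0.1952) − 1 = -1.0459%
Error = -1.2500% − (-1.0459%) = -0.2041% → -0.204%.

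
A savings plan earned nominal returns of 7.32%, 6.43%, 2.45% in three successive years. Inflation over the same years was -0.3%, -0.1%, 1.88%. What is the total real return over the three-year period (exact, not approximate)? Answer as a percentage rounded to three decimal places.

Compound the nominal returns: 1.0732 × 1.0643 × 1.0245 = 1.170191.
Compound inflation: 0.9970 × 0.9990 × 1.0188 = 1.014728.
Deflate: 1.170191 / 1.014728 = 1.153207.
Total real return = 1.153207 − 1 → 15.321%.

15.321%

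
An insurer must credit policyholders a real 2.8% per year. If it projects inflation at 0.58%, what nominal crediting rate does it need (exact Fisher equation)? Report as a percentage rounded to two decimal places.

3.40%

(1 + i) = (1 + r)(1 + π) = 1.02800 × 1.00580 = 1.0339624
i = 1.0339624 − 1, so the required nominal rate is 3.40%.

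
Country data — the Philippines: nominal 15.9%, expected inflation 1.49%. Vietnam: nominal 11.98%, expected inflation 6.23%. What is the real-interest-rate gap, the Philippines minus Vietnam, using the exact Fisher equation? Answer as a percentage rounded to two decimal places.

The Philippines: (1 + 0.1590)/(1 + 0.0149) − 1 = 14.1984%
Vietnam: (1 + 0.1198)/(1 + 0.0623) − 1 = 5.4128%
Differential = 14.1984% − 5.4128% = 8.7857% → 8.79%.

8.79%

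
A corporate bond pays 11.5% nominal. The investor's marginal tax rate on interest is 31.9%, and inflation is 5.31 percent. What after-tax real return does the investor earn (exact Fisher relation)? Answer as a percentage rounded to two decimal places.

2.39%

After-tax nominal return = 11.5% × (1 − 0.319) = 7.8315%.
1 + r = 1.078315 / 1.05310 = 1.023944
After-tax real rate = 1.023944 − 1 → 2.39%.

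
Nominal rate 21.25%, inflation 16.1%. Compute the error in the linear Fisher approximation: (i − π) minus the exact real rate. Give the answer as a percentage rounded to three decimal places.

0.714%

Approximate: r ≈ 21.250% − 16.100% = 5.1500%
Exact: (1 + 0.2125)/(1 + 0.1610) − 1 = 4.4358%
Error = 5.1500% − 4.4358% = 0.7142% → 0.714%.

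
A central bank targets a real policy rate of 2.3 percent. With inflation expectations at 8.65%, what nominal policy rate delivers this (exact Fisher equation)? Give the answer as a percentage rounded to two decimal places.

11.15%

(1 + i) = (1 + r)(1 + π) = 1.02300 × 1.08650 = 1.1114895
i = 1.1114895 − 1, so the required nominal rate is 11.15%.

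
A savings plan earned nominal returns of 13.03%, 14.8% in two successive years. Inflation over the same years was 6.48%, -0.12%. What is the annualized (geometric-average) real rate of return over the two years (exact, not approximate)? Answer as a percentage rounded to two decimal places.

Compound the nominal returns: 1.1303 × 1.1480 = 1.29758440.
Compound inflation: 1.0648 × 0.9988 = 1.06352224.
Deflate: 1.29758440 / 1.06352224 = 1.22008205.
Annualized real rate = 1.22008205^(1/2) − 1 = 10.4573% → 10.46%.

10.46%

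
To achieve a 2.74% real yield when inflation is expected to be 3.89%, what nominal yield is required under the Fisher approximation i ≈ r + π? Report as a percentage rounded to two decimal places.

i ≈ r + π = 2.74% + 3.89% = 6.63%.

6.63%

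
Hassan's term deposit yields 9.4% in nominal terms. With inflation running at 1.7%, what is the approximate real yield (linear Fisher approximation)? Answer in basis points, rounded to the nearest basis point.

r ≈ i − π = 9.4% − 1.7% = 770 basis points.

770 basis points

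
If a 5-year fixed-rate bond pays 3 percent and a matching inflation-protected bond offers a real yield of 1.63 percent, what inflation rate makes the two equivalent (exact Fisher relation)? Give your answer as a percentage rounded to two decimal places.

(1 + π) = (1 + i)/(1 + r) = 1.03000 / 1.01630 = 1.013480
Break-even inflation = 1.013480 − 1 → 1.35%.

1.35%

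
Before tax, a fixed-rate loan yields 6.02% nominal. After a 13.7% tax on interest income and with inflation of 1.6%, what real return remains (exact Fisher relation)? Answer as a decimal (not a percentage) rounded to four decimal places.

0.0354

After-tax nominal return = 6.02% × (1 − 0.137) = 5.19526%.
1 + r = 1.0519526 / 1.01600 = 1.035386
After-tax real rate = 1.035386 − 1 → 0.0354.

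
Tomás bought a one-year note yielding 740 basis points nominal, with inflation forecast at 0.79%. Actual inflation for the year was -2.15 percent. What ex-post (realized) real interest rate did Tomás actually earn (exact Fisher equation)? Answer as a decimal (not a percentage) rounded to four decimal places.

Ex-post: (1 + 0.0740)/(1 − 0.0215) − 1 = 9.7598%
So the realized real rate is 0.0976.

0.0976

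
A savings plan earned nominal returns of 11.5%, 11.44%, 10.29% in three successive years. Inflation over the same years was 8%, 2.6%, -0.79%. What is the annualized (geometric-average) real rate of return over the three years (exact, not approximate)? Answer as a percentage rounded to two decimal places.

7.62%

Compound the nominal returns: 1.1150 × 1.1144 × 1.1029 = 1.37041501.
Compound inflation: 1.0800 × 1.0260 × 0.9921 = 1.09932617.
Deflate: 1.37041501 / 1.09932617 = 1.24659546.
Annualized real rate = 1.24659546^(1/3) − 1 = 7.6238% → 7.62%.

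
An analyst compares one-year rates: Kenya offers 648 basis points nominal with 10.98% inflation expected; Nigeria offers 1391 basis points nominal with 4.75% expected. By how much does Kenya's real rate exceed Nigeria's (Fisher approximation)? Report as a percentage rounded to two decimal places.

Kenya: 6.48% − 10.98% = -4.500%
Nigeria: 13.91% − 4.75% = 9.160%
Differential = -13.660% → -13.66%.

-13.66%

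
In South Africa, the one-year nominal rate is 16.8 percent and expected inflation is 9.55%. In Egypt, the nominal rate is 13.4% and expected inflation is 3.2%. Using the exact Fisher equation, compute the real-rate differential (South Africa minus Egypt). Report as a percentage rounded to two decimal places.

-3.27%

South Africa: (1 + 0.1680)/(1 + 0.0955) − 1 = 6.6180%
Egypt: (1 + 0.1340)/(1 + 0.0320) − 1 = 9.8837%
Differential = 6.6180% − 9.8837% = -3.2657% → -3.27%.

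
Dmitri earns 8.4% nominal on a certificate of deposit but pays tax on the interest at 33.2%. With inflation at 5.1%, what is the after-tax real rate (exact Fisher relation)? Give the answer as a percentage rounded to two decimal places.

After-tax nominal return = 8.4% × (1 − 0.332) = 5.6112%.
1 + r = 1.056112 / 1.05100 = 1.004864
After-tax real rate = 1.004864 − 1 → 0.49%.

0.49%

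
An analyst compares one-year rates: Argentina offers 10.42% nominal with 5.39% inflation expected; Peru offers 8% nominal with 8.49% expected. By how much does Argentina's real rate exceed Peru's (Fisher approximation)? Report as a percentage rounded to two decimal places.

Argentina: 10.42% − 5.39% = 5.030%
Peru: 8% − 8.49% = -0.490%
Differential = 5.520% → 5.52%.

5.52%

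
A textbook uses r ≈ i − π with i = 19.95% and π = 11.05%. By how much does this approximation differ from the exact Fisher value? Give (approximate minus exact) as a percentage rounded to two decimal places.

0.89%

Approximate: r ≈ 19.950% − 11.050% = 8.9000%
Exact: (1 + 0.1995)/(1 + 0.1105) − 1 = 8.0144%
Error = 8.9000% − 8.0144% = 0.8856% → 0.89%.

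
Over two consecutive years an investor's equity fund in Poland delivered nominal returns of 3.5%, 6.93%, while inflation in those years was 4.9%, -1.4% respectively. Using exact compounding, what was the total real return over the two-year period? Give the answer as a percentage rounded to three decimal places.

Nominal growth factor = 1.0350 × 1.0693 = 1.106726
Price-level growth factor = 1.0490 × 0.9860 = 1.034314
Real growth factor = 1.106726 / 1.034314 = 1.070009
Total real return = 1.070009 − 1 → 7.001%.

7.001%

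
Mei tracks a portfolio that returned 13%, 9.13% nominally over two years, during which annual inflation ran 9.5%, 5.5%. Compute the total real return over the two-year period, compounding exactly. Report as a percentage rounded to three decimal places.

Nominal growth factor = 1.1300 × 1.0913 = 1.233169
Price-level growth factor = 1.0950 × 1.0550 = 1.155225
Real growth factor = 1.233169 / 1.155225 = 1.067471
Total real return = 1.067471 − 1 → 6.747%.

6.747%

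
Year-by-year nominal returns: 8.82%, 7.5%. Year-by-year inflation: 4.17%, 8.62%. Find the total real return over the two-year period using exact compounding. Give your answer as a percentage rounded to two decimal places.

Compound the nominal returns: 1.0882 × 1.0750 = 1.169815.
Compound inflation: 1.0417 × 1.0862 = 1.131495.
Deflate: 1.169815 / 1.131495 = 1.033867.
Total real return = 1.033867 − 1 → 3.39%.

3.39%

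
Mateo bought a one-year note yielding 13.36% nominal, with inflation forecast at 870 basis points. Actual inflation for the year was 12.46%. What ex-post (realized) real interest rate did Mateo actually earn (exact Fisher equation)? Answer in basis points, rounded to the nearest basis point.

80 basis points

Ex-post: (1 + 0.1336)/(1 + 0.1246) − 1 = 0.8003%
So the realized real rate is 80 basis points.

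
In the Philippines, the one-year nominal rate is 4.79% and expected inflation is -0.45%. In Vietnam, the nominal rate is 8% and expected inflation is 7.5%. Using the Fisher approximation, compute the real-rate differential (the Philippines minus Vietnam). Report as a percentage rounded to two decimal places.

4.74%

The Philippines: 4.79% − (-0.45%) = 5.240%
Vietnam: 8% − 7.5% = 0.500%
Differential = 4.740% → 4.74%.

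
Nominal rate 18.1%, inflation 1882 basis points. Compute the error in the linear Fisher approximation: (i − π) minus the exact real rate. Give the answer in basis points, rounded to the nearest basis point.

-11 basis points

Approximate: r ≈ 18.100% − 18.820% = -0.7200%
Exact: (1 + 0.1810)/(1 + 0.1882) − 1 = -0.6060%
Error = -0.7200% − (-0.6060%) = -0.1140% → -11 basis points.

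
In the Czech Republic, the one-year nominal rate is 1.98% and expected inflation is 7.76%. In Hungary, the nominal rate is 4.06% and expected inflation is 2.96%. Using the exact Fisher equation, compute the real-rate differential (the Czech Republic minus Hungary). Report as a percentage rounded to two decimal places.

The Czech Republic: (1 + 0.0198)/(1 + 0.0776) − 1 = -5.3638%
Hungary: (1 + 0.0406)/(1 + 0.0296) − 1 = 1.0684%
Differential = -5.3638% − 1.0684% = -6.4321% → -6.43%.

-6.43%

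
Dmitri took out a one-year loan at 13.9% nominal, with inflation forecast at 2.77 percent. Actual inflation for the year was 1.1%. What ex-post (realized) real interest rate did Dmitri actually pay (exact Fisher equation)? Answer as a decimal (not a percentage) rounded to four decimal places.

0.1266

Ex-post: (1 + 0.1390)/(1 + 0.0110) − 1 = 12.6607%
So the realized real rate is 0.1266.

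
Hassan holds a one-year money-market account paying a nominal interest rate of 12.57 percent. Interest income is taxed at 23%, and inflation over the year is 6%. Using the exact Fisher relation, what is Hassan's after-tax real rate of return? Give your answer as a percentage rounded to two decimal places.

After-tax nominal return = 12.57% × (1 − 0.23) = 9.6789%.
1 + r = 1.096789 / 1.06000 = 1.034707
After-tax real rate = 1.034707 − 1 → 3.47%.

3.47%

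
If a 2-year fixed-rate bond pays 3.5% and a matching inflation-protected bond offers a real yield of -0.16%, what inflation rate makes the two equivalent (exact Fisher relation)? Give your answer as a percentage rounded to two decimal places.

3.67%

(1 + π) = (1 + i)/(1 + r) = 1.03500 / 0.99840 = 1.036659
Break-even inflation = 1.036659 − 1 → 3.67%.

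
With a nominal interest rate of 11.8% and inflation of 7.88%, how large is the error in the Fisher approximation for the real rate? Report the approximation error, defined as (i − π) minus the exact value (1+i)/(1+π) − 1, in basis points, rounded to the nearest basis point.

29 basis points

Approximate: r ≈ 11.800% − 7.880% = 3.9200%
Exact: (1 + 0.1180)/(1 + 0.0788) − 1 = 3.6337%
Error = 3.9200% − 3.6337% = 0.2863% → 29 basis points.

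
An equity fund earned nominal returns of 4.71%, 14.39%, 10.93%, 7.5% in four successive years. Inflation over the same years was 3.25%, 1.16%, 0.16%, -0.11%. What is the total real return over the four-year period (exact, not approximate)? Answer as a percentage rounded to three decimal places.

36.684%

Compound the nominal returns: 1.0471 × 1.1439 × 1.1093 × 1.0750 = 1.428347.
Compound inflation: 1.0325 × 1.0116 × 1.0016 × 0.9989 = 1.044997.
Deflate: 1.428347 / 1.044997 = 1.366843.
Total real return = 1.366843 − 1 → 36.684%.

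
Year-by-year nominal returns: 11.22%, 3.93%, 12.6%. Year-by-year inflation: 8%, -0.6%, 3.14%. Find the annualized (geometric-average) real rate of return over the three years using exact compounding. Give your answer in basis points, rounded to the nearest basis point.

Nominal growth factor = 1.1122 × 1.0393 × 1.1260 = 1.30155405
Price-level growth factor = 1.0800 × 0.9940 × 1.0314 = 1.10722853
Real growth factor = 1.30155405 / 1.10722853 = 1.17550625
Annualized real rate = 1.17550625^(1/3) − 1 = 5.5379% → 554 basis points.

554 basis points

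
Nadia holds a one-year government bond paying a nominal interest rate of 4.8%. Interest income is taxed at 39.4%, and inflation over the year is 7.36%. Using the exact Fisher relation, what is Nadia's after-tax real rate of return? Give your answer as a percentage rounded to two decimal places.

-4.15%

After-tax nominal return = 4.8% × (1 − 0.394) = 2.9088%.
1 + r = 1.029088 / 1.07360 = 0.958539
After-tax real rate = 0.958539 − 1 → -4.15%.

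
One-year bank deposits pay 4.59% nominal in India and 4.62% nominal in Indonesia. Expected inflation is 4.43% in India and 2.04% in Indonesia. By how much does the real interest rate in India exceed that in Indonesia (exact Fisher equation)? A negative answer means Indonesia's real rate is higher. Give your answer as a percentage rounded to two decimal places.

India: (1 + 0.0459)/(1 + 0.0443) − 1 = 0.1532%
Indonesia: (1 + 0.0462)/(1 + 0.0204) − 1 = 2.5284%
Differential = 0.1532% − 2.5284% = -2.3752% → -2.38%.

-2.38%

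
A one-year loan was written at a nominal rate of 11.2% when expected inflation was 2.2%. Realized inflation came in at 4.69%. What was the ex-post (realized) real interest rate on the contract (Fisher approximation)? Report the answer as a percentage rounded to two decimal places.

6.51%

Ex-post: 11.2% − 4.69% = 6.510%
So the realized real rate is 6.51%.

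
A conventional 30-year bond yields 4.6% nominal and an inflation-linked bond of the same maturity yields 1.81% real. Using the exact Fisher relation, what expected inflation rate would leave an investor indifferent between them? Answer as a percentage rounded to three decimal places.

2.740%

(1 + π) = (1 + i)/(1 + r) = 1.04600 / 1.01810 = 1.027404
Break-even inflation = 1.027404 − 1 → 2.740%.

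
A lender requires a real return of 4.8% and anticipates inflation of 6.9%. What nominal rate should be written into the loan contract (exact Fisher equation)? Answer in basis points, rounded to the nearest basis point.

(1 + i) = (1 + r)(1 + π) = 1.04800 × 1.06900 = 1.120312
i = 1.120312 − 1, so the required nominal rate is 1203 basis points.

1203 basis points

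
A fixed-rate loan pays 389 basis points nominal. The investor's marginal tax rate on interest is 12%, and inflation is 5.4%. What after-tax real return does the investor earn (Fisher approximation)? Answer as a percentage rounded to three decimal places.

After-tax nominal return = 3.89% × (1 − 0.12) = 3.4232%.
r ≈ 3.4232% − 5.4% → -1.977%.

-1.977%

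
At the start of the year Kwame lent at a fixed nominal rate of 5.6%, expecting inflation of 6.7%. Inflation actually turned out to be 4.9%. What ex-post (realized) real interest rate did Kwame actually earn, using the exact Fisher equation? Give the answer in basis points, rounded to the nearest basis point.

Ex-post: (1 + 0.0560)/(1 + 0.0490) − 1 = 0.6673%
So the realized real rate is 67 basis points.

67 basis points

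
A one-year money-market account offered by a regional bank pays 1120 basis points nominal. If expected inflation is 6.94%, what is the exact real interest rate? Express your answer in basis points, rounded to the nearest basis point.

By the Fisher relation, 1 + r = (1 + i)/(1 + π).
1 + r = 1.11200 / 1.06940 = 1.039835
r = 1.039835 − 1 = 3.9835%, i.e. 398 basis points.

398 basis points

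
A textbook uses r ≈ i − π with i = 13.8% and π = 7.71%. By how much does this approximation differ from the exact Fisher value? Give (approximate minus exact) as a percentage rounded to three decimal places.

0.436%

Approximate: r ≈ 13.800% − 7.710% = 6.0900%
Exact: (1 + 0.1380)/(1 + 0.0771) − 1 = 5.6541%
Error = 6.0900% − 5.6541% = 0.4359% → 0.436%.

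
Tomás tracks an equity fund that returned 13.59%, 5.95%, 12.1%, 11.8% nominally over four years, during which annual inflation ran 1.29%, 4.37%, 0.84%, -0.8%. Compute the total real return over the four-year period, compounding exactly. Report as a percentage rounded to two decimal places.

42.63%

Compound the nominal returns: 1.1359 × 1.0595 × 1.1210 × 1.1180 = 1.508303.
Compound inflation: 1.0129 × 1.0437 × 1.0084 × 0.9920 = 1.057516.
Deflate: 1.508303 / 1.057516 = 1.426270.
Total real return = 1.426270 − 1 → 42.63%.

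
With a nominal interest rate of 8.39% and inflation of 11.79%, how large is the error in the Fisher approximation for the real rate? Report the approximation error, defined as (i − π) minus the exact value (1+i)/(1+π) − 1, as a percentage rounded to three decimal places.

-0.359%

Approximate: r ≈ 8.390% − 11.790% = -3.4000%
Exact: (1 + 0.0839)/(1 + 0.1179) − 1 = -3.0414%
Error = -3.4000% − (-3.0414%) = -0.3586% → -0.359%.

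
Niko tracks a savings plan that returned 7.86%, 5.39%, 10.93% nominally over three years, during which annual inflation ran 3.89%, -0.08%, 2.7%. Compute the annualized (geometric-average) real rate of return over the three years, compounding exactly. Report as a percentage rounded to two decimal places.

5.76%

Compound the nominal returns: 1.0786 × 1.0539 × 1.1093 = 1.26098184.
Compound inflation: 1.0389 × 0.9992 × 1.0270 = 1.06609674.
Deflate: 1.26098184 / 1.06609674 = 1.18280246.
Annualized real rate = 1.18280246^(1/3) − 1 = 5.7558% → 5.76%.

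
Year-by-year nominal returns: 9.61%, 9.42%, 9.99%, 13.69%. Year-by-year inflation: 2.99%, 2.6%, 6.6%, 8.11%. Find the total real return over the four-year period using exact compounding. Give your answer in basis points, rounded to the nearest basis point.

Compound the nominal returns: 1.0961 × 1.0942 × 1.0999 × 1.1369 = 1.499762.
Compound inflation: 1.0299 × 1.0260 × 1.0660 × 1.0811 = 1.217771.
Deflate: 1.499762 / 1.217771 = 1.231564.
Total real return = 1.231564 − 1 → 2316 basis points.

2316 basis points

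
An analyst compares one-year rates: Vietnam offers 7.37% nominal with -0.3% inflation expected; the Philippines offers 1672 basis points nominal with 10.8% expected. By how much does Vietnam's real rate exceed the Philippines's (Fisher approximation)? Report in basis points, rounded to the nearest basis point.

Vietnam: 7.37% − (-0.3%) = 7.670%
The Philippines: 16.72% − 10.8% = 5.920%
Differential = 1.750% → 175 basis points.

175 basis points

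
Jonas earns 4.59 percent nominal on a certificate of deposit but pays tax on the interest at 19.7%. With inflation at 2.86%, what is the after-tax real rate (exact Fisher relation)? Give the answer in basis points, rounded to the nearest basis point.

After-tax nominal return = 4.59% × (1 − 0.197) = 3.68577%.
1 + r = 1.0368577 / 1.02860 = 1.008028
After-tax real rate = 1.008028 − 1 → 80 basis points.

80 basis points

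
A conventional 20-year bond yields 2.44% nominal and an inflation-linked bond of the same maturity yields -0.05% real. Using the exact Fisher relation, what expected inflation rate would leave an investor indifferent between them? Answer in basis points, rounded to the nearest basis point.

(1 + π) = (1 + i)/(1 + r) = 1.02440 / 0.99950 = 1.024912
Break-even inflation = 1.024912 − 1 → 249 basis points.

249 basis points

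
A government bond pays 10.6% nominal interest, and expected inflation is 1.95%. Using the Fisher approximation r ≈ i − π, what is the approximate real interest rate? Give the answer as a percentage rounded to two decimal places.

r ≈ i − π = 10.6% − 1.95% = 8.65%.

8.65%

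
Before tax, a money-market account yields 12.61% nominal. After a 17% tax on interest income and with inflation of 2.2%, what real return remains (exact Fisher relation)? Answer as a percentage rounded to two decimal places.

8.09%

After-tax nominal return = 12.61% × (1 − 0.17) = 10.4663%.
1 + r = 1.104663 / 1.02200 = 1.080884
After-tax real rate = 1.080884 − 1 → 8.09%.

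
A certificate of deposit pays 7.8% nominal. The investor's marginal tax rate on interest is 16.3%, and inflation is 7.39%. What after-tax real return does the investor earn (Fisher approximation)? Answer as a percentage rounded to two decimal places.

After-tax nominal return = 7.8% × (1 − 0.163) = 6.5286%.
r ≈ 6.5286% − 7.39% → -0.86%.

-0.86%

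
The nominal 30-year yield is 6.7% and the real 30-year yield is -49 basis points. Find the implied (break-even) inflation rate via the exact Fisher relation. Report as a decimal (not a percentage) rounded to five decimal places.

0.07225

(1 + π) = (1 + i)/(1 + r) = 1.06700 / 0.99510 = 1.072254
Break-even inflation = 1.072254 − 1 → 0.07225.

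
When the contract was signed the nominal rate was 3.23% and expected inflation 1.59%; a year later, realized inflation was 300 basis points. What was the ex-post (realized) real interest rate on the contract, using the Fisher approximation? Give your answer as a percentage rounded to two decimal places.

Ex-post: 3.23% − 3% = 0.230%
So the realized real rate is 0.23%.

0.23%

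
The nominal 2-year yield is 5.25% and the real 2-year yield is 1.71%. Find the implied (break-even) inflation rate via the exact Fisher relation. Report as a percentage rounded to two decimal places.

3.48%

(1 + π) = (1 + i)/(1 + r) = 1.05250 / 1.01710 = 1.034805
Break-even inflation = 1.034805 − 1 → 3.48%.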